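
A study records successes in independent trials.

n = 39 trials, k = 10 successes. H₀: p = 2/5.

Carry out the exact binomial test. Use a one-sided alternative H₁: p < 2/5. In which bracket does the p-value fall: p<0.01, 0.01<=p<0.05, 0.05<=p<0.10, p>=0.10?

Exact binomial: n=39, k=10, p₀=2/5=0.4000
P(X≤10) from Σ C(n,i)·p₀^i·(1−p₀)^(n−i)
p-value (one-sided, H₁ less) = 0.04505
→ bracket: 0.01<=p<0.05

p-value bracket: 0.01<=p<0.05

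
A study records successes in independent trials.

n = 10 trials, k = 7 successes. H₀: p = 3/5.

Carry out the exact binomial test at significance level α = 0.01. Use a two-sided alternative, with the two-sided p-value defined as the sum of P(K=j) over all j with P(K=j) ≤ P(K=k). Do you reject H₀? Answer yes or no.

reject H₀: no

Exact binomial: n=10, k=7, p₀=3/5=0.6000
P(X=j) = C(n,j)·p₀^j·(1−p₀)^(n−j); p = Σ P(X=j) over j with P(X=j) ≤ P(X=7)
p-value (two-sided) = 0.74918
At α=0.01: p ≥ α → fail to reject H₀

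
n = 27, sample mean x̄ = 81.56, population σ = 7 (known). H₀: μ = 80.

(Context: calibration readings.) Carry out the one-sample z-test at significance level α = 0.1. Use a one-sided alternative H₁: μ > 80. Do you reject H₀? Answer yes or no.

SE = σ/√n = 7/√27 = 1.3472
z = (x̄−μ₀)/SE = (81.56−80)/1.3472 = 1.1580
p-value (one-sided, H₁ greater) = 0.12343
At α=0.1: p ≥ α → fail to reject H₀

reject H₀: no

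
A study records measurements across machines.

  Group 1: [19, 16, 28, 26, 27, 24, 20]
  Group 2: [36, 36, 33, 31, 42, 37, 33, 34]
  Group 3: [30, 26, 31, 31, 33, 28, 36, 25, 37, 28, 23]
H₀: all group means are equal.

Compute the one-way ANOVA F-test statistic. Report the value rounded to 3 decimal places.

Group means [22.86, 35.25, 29.82], grand mean 29.615
SSB = Σnᵢ(x̄ᵢ−x̄)² = 574.160; SSW = ΣΣ(x−x̄ᵢ)² = 397.994
MSB = 574.160/2 = 287.0802; MSW = 397.994/23 = 17.3041
F = MSB/MSW = 16.5903
df = (2, 23)

test statistic = 16.590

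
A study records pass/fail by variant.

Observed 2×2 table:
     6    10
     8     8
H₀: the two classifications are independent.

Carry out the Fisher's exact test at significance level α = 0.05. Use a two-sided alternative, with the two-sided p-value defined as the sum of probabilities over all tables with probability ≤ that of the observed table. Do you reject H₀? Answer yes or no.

reject H₀: no

Margins: r₁=16, r₂=16, c₁=14, c₂=18, n=32
p_obs = C(16,6)·C(16,8)/C(32,14); sum pmf over tables with pmf ≤ p_obs
p-value (two-sided) = 0.72239
At α=0.05: p ≥ α → fail to reject H₀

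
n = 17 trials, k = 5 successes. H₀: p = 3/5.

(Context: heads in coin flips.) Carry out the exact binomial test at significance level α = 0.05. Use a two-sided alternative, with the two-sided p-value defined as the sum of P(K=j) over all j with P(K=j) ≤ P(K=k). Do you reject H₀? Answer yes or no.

reject H₀: yes

Exact binomial: n=17, k=5, p₀=3/5=0.6000
P(X=j) = C(n,j)·p₀^j·(1−p₀)^(n−j); p = Σ P(X=j) over j with P(X=j) ≤ P(X=5)
p-value (two-sided) = 0.01268
At α=0.05: p < α → reject H₀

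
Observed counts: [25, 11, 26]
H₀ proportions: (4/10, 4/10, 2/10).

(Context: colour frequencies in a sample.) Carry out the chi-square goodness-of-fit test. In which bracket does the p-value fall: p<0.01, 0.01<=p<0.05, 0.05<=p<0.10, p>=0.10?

p-value bracket: p<0.01

n = 62; E_i = n·p_i = [24.80, 24.80, 12.40]
χ² = (25−24.80)²/24.80 + (11−24.80)²/24.80 + (26−12.40)²/12.40 = 22.5968
df = 2
p-value (upper-tail) = 0.00001
→ bracket: p<0.01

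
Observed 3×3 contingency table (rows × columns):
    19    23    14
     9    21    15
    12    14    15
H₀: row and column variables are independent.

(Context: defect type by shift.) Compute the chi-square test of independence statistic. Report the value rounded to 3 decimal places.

test statistic = 3.710

Row totals [56, 45, 41], col totals [40, 58, 44], n=142
χ² = (19−15.77)²/15.77 + (23−22.87)²/22.87 + (14−17.35)²/17.35 + (9−12.68)²/12.68 + (21−18.38)²/18.38 + (15−13.94)²/13.94 + (12−11.55)²/11.55 + (14−16.75)²/16.75 + (15−12.70)²/12.70 = 3.7101
df = 4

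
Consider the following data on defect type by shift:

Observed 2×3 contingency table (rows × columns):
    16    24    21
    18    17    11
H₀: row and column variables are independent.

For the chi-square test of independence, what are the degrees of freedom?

degrees of freedom = 2

df = (r−1)(c−1) = (2−1)·(3−1) = 2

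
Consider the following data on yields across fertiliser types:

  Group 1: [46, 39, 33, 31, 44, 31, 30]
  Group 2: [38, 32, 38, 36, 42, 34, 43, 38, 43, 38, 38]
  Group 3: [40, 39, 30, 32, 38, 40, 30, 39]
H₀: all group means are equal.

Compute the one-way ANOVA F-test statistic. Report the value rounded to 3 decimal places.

Group means [36.29, 38.18, 36.00], grand mean 37.000
SSB = Σnᵢ(x̄ᵢ−x̄)² = 26.935; SSW = ΣΣ(x−x̄ᵢ)² = 531.065
MSB = 26.935/2 = 13.4675; MSW = 531.065/23 = 23.0898
F = MSB/MSW = 0.5833
df = (2, 23)

test statistic = 0.583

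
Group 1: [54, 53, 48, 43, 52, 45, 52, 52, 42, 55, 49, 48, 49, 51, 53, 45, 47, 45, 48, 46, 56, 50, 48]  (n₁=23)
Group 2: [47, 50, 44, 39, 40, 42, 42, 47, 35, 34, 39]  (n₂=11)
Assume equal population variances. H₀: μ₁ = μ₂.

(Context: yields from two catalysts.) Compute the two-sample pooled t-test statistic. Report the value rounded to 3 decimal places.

test statistic = 4.790

x̄₁=49.174, s₁=3.833, n₁=23
x̄₂=41.727, s₂=5.022, n₂=11
s_p² = [22·3.833² + 10·5.022²]/32 = 17.9839
SE = √(s_p²·(1/23+1/11)) = 1.5546
t = (49.174−41.727)/1.5546 = 4.7900
df = 32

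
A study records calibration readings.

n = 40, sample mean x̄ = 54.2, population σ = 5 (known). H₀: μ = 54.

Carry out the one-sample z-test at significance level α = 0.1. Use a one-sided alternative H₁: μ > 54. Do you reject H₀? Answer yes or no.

SE = σ/√n = 5/√40 = 0.7906
z = (x̄−μ₀)/SE = (54.2−54)/0.7906 = 0.2530
p-value (one-sided, H₁ greater) = 0.40014
At α=0.1: p ≥ α → fail to reject H₀

reject H₀: no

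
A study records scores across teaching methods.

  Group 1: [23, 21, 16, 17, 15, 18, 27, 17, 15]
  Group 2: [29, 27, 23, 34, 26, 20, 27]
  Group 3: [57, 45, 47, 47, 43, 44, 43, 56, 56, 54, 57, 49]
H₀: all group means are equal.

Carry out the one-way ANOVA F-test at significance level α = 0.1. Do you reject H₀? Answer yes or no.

reject H₀: yes

Group means [18.78, 26.57, 49.83], grand mean 34.036
SSB = Σnᵢ(x̄ᵢ−x̄)² = 5480.028; SSW = ΣΣ(x−x̄ᵢ)² = 614.937
MSB = 5480.028/2 = 2740.0139; MSW = 614.937/25 = 24.5975
F = MSB/MSW = 111.3942
df = (2, 25)
p-value (upper-tail) = 0.00000
At α=0.1: p < α → reject H₀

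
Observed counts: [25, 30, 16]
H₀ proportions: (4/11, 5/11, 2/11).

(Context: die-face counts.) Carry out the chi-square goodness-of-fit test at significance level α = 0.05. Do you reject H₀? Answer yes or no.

n = 71; E_i = n·p_i = [25.82, 32.27, 12.91]
χ² = (25−25.82)²/25.82 + (30−32.27)²/32.27 + (16−12.91)²/12.91 = 0.9261
df = 2
p-value (upper-tail) = 0.62937
At α=0.05: p ≥ α → fail to reject H₀

reject H₀: no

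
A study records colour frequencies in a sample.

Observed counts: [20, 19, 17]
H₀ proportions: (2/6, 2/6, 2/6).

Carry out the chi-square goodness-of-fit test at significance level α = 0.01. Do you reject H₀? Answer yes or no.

reject H₀: no

n = 56; E_i = n·p_i = [18.67, 18.67, 18.67]
χ² = (20−18.67)²/18.67 + (19−18.67)²/18.67 + (17−18.67)²/18.67 = 0.2500
df = 2
p-value (upper-tail) = 0.88250
At α=0.01: p ≥ α → fail to reject H₀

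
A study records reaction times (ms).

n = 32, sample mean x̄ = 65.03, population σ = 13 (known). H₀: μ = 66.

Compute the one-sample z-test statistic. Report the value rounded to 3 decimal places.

test statistic = -0.422

SE = σ/√n = 13/√32 = 2.2981
z = (x̄−μ₀)/SE = (65.03−66)/2.2981 = -0.4221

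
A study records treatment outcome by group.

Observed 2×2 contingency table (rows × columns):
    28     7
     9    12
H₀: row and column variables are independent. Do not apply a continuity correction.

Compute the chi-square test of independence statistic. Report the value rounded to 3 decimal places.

Row totals [35, 21], col totals [37, 19], n=56
χ² = (28−23.12)²/23.12 + (7−11.88)²/11.88 + (9−13.88)²/13.88 + (12−7.12)²/7.12 = 8.0774
df = 1

test statistic = 8.077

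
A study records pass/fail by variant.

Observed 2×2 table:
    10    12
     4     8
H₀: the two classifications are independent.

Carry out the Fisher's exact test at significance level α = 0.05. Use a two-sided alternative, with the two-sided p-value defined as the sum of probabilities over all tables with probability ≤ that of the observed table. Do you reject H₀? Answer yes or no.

Margins: r₁=22, r₂=12, c₁=14, c₂=20, n=34
p_obs = C(22,10)·C(12,4)/C(34,14); sum pmf over tables with pmf ≤ p_obs
p-value (two-sided) = 0.71698
At α=0.05: p ≥ α → fail to reject H₀

reject H₀: no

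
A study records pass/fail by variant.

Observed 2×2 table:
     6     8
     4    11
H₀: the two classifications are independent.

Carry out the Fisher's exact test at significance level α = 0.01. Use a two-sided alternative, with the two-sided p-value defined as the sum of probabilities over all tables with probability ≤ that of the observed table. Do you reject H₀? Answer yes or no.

Margins: r₁=14, r₂=15, c₁=10, c₂=19, n=29
p_obs = C(14,6)·C(15,4)/C(29,10); sum pmf over tables with pmf ≤ p_obs
p-value (two-sided) = 0.44973
At α=0.01: p ≥ α → fail to reject H₀

reject H₀: no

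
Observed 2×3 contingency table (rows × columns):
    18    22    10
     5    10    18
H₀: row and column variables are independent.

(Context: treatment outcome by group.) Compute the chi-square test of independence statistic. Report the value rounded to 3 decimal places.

test statistic = 11.118

Row totals [50, 33], col totals [23, 32, 28], n=83
χ² = (18−13.86)²/13.86 + (22−19.28)²/19.28 + (10−16.87)²/16.87 + (5−9.14)²/9.14 + (10−12.72)²/12.72 + (18−11.13)²/11.13 = 11.1180
df = 2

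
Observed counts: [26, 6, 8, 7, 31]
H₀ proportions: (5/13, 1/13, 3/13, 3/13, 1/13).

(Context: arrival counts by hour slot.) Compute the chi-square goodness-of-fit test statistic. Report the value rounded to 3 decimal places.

n = 78; E_i = n·p_i = [30.00, 6.00, 18.00, 18.00, 6.00]
χ² = (26−30.00)²/30.00 + (6−6.00)²/6.00 + (8−18.00)²/18.00 + (7−18.00)²/18.00 + (31−6.00)²/6.00 = 116.9778
df = 4

test statistic = 116.978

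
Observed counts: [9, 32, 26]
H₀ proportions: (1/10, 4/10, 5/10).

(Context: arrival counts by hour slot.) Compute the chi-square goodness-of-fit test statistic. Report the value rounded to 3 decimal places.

n = 67; E_i = n·p_i = [6.70, 26.80, 33.50]
χ² = (9−6.70)²/6.70 + (32−26.80)²/26.80 + (26−33.50)²/33.50 = 3.4776
df = 2

test statistic = 3.478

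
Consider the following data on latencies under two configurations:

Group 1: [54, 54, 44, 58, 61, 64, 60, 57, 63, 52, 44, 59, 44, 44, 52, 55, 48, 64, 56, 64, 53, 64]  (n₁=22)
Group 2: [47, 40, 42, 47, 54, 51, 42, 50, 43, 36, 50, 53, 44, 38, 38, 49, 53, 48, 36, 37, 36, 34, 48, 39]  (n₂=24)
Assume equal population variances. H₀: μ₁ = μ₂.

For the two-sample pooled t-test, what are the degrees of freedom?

degrees of freedom = 44

df = n₁ + n₂ − 2 = 22 + 24 − 2 = 44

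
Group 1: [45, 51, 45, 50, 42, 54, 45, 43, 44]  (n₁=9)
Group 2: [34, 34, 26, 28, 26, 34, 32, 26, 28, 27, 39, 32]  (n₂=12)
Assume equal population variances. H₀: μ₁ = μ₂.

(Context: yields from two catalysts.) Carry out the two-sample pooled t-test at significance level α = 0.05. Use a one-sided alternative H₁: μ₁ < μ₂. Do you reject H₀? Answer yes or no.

x̄₁=46.556, s₁=4.096, n₁=9
x̄₂=30.500, s₂=4.253, n₂=12
s_p² = [8·4.096² + 11·4.253²]/19 = 17.5380
SE = √(s_p²·(1/9+1/12)) = 1.8467
t = (46.556−30.500)/1.8467 = 8.6944
df = 19
p-value (one-sided, H₁ less) = 1.00000
At α=0.05: p ≥ α → fail to reject H₀

reject H₀: no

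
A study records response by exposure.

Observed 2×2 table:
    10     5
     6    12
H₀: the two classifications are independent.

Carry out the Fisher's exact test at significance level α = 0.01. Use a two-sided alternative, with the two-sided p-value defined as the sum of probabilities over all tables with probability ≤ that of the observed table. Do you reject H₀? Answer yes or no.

Margins: r₁=15, r₂=18, c₁=16, c₂=17, n=33
p_obs = C(15,10)·C(18,6)/C(33,16); sum pmf over tables with pmf ≤ p_obs
p-value (two-sided) = 0.08441
At α=0.01: p ≥ α → fail to reject H₀

reject H₀: no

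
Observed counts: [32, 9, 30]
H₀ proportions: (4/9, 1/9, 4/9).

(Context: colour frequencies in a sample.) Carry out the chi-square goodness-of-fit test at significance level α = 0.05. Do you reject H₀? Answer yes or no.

n = 71; E_i = n·p_i = [31.56, 7.89, 31.56]
χ² = (32−31.56)²/31.56 + (9−7.89)²/7.89 + (30−31.56)²/31.56 = 0.2394
df = 2
p-value (upper-tail) = 0.88717
At α=0.05: p ≥ α → fail to reject H₀

reject H₀: no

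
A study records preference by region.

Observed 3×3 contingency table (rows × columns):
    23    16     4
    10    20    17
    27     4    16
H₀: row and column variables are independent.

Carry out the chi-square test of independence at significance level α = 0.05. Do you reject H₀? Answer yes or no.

Row totals [43, 47, 47], col totals [60, 40, 37], n=137
χ² = (23−18.83)²/18.83 + (16−12.55)²/12.55 + (4−11.61)²/11.61 + (10−20.58)²/20.58 + (20−13.72)²/13.72 + (17−12.69)²/12.69 + (27−20.58)²/20.58 + (4−13.72)²/13.72 + (16−12.69)²/12.69 = 26.3834
df = 4
p-value (upper-tail) = 0.00003
At α=0.05: p < α → reject H₀

reject H₀: yes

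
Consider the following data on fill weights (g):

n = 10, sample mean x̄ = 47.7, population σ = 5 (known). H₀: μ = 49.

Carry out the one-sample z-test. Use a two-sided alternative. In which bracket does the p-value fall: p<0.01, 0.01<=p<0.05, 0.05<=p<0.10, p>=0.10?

p-value bracket: p>=0.10

SE = σ/√n = 5/√10 = 1.5811
z = (x̄−μ₀)/SE = (47.7−49)/1.5811 = -0.8222
p-value (two-sided) = 0.41097
→ bracket: p>=0.10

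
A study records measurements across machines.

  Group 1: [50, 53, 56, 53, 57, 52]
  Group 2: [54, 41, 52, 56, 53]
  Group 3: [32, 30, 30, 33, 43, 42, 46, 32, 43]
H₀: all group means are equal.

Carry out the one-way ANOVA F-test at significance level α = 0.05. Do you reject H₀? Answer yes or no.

Group means [53.50, 51.20, 36.78], grand mean 45.400
SSB = Σnᵢ(x̄ᵢ−x̄)² = 1230.944; SSW = ΣΣ(x−x̄ᵢ)² = 513.856
MSB = 1230.944/2 = 615.4722; MSW = 513.856/17 = 30.2268
F = MSB/MSW = 20.3618
df = (2, 17)
p-value (upper-tail) = 0.00003
At α=0.05: p < α → reject H₀

reject H₀: yes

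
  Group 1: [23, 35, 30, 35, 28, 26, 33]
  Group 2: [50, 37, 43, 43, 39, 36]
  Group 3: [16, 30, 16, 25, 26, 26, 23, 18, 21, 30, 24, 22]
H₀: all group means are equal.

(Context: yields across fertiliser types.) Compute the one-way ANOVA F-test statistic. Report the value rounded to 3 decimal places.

test statistic = 28.796

Group means [30.00, 41.33, 23.08], grand mean 29.400
SSB = Σnᵢ(x̄ᵢ−x̄)² = 1335.750; SSW = ΣΣ(x−x̄ᵢ)² = 510.250
MSB = 1335.750/2 = 667.8750; MSW = 510.250/22 = 23.1932
F = MSB/MSW = 28.7962
df = (2, 22)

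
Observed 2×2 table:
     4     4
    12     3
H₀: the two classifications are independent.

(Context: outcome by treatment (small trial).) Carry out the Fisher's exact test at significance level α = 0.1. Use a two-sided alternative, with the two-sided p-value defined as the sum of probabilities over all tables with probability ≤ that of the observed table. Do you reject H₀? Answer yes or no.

Margins: r₁=8, r₂=15, c₁=16, c₂=7, n=23
p_obs = C(8,4)·C(15,12)/C(23,16); sum pmf over tables with pmf ≤ p_obs
p-value (two-sided) = 0.18190
At α=0.1: p ≥ α → fail to reject H₀

reject H₀: no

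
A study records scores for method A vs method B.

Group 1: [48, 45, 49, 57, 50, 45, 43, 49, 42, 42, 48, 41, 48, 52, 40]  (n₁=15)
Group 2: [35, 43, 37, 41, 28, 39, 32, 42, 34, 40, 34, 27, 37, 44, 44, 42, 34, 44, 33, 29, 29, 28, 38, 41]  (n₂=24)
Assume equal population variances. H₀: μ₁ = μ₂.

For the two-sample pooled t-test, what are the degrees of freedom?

df = n₁ + n₂ − 2 = 15 + 24 − 2 = 37

degrees of freedom = 37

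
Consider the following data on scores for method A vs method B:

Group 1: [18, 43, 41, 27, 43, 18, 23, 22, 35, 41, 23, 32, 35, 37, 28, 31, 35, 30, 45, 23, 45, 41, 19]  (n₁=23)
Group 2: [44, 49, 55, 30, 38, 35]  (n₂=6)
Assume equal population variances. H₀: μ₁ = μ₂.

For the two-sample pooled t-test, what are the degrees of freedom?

degrees of freedom = 27

df = n₁ + n₂ − 2 = 23 + 6 − 2 = 27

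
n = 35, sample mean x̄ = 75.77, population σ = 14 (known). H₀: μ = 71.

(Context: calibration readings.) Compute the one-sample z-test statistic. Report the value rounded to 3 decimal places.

test statistic = 2.016

SE = σ/√n = 14/√35 = 2.3664
z = (x̄−μ₀)/SE = (75.77−71)/2.3664 = 2.0157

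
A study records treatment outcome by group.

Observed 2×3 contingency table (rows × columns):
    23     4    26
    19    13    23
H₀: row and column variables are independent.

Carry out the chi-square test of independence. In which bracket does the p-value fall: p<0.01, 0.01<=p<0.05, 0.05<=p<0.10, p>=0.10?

p-value bracket: 0.05<=p<0.10

Row totals [53, 55], col totals [42, 17, 49], n=108
χ² = (23−20.61)²/20.61 + (4−8.34)²/8.34 + (26−24.05)²/24.05 + (19−21.39)²/21.39 + (13−8.66)²/8.66 + (23−24.95)²/24.95 = 5.2941
df = 2
p-value (upper-tail) = 0.07086
→ bracket: 0.05<=p<0.10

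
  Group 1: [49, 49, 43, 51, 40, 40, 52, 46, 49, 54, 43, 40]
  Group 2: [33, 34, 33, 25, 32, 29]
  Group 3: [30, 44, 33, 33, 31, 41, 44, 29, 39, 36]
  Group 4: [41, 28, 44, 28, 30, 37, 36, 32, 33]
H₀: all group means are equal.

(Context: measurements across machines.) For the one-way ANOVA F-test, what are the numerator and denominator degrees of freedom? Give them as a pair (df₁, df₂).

degrees of freedom = [3, 33]

k = 4 groups, N = 37 total
df = (k−1, N−k) = (4−1, 37−4) = (3, 33)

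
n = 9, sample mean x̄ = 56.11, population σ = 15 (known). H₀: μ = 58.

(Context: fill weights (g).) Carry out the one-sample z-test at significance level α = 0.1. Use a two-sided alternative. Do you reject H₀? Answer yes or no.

reject H₀: no

SE = σ/√n = 15/√9 = 5.0000
z = (x̄−μ₀)/SE = (56.11−58)/5.0000 = -0.3780
p-value (two-sided) = 0.70543
At α=0.1: p ≥ α → fail to reject H₀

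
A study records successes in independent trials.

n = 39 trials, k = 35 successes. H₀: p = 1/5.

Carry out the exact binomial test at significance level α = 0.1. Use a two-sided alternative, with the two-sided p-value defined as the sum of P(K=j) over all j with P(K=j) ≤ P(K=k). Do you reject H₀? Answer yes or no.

reject H₀: yes

Exact binomial: n=39, k=35, p₀=1/5=0.2000
P(X=j) = C(n,j)·p₀^j·(1−p₀)^(n−j); p = Σ P(X=j) over j with P(X=j) ≤ P(X=35)
p-value (two-sided) = 0.00000
At α=0.1: p < α → reject H₀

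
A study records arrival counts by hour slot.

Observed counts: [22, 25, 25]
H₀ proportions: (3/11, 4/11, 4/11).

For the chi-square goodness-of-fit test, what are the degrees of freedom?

df = k − 1 = 3 − 1 = 2

degrees of freedom = 2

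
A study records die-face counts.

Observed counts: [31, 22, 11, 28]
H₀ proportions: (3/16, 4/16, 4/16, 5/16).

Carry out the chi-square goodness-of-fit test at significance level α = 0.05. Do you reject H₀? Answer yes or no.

n = 92; E_i = n·p_i = [17.25, 23.00, 23.00, 28.75]
χ² = (31−17.25)²/17.25 + (22−23.00)²/23.00 + (11−23.00)²/23.00 + (28−28.75)²/28.75 = 17.2841
df = 3
p-value (upper-tail) = 0.00062
At α=0.05: p < α → reject H₀

reject H₀: yes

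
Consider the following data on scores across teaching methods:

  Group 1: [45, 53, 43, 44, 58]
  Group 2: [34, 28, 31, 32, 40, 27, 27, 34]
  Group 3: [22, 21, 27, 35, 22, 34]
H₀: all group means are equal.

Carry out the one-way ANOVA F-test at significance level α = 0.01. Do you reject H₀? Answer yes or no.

reject H₀: yes

Group means [48.60, 31.62, 26.83], grand mean 34.579
SSB = Σnᵢ(x̄ᵢ−x̄)² = 1412.723; SSW = ΣΣ(x−x̄ᵢ)² = 509.908
MSB = 1412.723/2 = 706.3616; MSW = 509.908/16 = 31.8693
F = MSB/MSW = 22.1643
df = (2, 16)
p-value (upper-tail) = 0.00002
At α=0.01: p < α → reject H₀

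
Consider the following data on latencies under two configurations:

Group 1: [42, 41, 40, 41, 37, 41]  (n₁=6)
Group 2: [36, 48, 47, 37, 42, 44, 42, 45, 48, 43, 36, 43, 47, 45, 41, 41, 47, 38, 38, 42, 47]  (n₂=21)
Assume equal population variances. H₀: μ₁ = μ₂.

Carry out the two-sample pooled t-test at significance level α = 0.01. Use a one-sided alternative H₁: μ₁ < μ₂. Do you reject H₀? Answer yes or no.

reject H₀: no

x̄₁=40.333, s₁=1.751, n₁=6
x̄₂=42.714, s₂=3.977, n₂=21
s_p² = [5·1.751² + 20·3.977²]/25 = 13.2648
SE = √(s_p²·(1/6+1/21)) = 1.6860
t = (40.333−42.714)/1.6860 = -1.4122
df = 25
p-value (one-sided, H₁ less) = 0.08511
At α=0.01: p ≥ α → fail to reject H₀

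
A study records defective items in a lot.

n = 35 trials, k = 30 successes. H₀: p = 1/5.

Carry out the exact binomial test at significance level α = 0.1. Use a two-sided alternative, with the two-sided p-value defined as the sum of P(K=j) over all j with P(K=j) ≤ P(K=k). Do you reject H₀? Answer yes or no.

Exact binomial: n=35, k=30, p₀=1/5=0.2000
P(X=j) = C(n,j)·p₀^j·(1−p₀)^(n−j); p = Σ P(X=j) over j with P(X=j) ≤ P(X=30)
p-value (two-sided) = 0.00000
At α=0.1: p < α → reject H₀

reject H₀: yes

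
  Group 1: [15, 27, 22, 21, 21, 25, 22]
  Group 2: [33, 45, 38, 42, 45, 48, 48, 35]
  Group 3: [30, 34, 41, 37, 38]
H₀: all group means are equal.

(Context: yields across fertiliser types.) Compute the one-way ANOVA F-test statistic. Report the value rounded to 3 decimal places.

test statistic = 33.189

Group means [21.86, 41.75, 36.00], grand mean 33.350
SSB = Σnᵢ(x̄ᵢ−x̄)² = 1524.193; SSW = ΣΣ(x−x̄ᵢ)² = 390.357
MSB = 1524.193/2 = 762.0964; MSW = 390.357/17 = 22.9622
F = MSB/MSW = 33.1892
df = (2, 17)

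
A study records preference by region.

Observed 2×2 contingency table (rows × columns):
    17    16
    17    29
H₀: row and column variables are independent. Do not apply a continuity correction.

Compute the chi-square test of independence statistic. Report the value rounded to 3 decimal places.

Row totals [33, 46], col totals [34, 45], n=79
χ² = (17−14.20)²/14.20 + (16−18.80)²/18.80 + (17−19.80)²/19.80 + (29−26.20)²/26.20 = 1.6613
df = 1

test statistic = 1.661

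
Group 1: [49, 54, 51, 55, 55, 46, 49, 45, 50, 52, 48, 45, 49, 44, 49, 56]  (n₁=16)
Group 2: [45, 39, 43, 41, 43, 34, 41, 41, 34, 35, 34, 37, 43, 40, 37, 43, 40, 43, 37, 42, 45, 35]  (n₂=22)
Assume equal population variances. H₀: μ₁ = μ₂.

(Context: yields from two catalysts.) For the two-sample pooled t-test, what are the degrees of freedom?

degrees of freedom = 36

df = n₁ + n₂ − 2 = 16 + 22 − 2 = 36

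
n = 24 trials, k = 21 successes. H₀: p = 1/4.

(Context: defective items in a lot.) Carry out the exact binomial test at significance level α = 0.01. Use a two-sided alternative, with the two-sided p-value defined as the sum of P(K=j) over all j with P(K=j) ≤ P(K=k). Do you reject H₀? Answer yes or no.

reject H₀: yes

Exact binomial: n=24, k=21, p₀=1/4=0.2500
P(X=j) = C(n,j)·p₀^j·(1−p₀)^(n−j); p = Σ P(X=j) over j with P(X=j) ≤ P(X=21)
p-value (two-sided) = 0.00000
At α=0.01: p < α → reject H₀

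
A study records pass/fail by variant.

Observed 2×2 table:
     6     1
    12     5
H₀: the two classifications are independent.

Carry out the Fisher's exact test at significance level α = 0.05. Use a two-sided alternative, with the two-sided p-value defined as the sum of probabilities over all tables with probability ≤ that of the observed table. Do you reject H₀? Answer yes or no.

Margins: r₁=7, r₂=17, c₁=18, c₂=6, n=24
p_obs = C(7,6)·C(17,12)/C(24,18); sum pmf over tables with pmf ≤ p_obs
p-value (two-sided) = 0.62867
At α=0.05: p ≥ α → fail to reject H₀

reject H₀: no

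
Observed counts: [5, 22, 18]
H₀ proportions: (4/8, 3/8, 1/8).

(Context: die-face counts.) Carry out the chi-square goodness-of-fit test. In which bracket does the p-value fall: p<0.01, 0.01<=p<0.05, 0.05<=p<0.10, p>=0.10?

p-value bracket: p<0.01

n = 45; E_i = n·p_i = [22.50, 16.88, 5.62]
χ² = (5−22.50)²/22.50 + (22−16.88)²/16.88 + (18−5.62)²/5.62 = 42.3926
df = 2
p-value (upper-tail) = 0.00000
→ bracket: p<0.01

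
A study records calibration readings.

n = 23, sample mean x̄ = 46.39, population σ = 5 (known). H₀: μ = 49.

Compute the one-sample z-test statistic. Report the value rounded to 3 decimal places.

test statistic = -2.503

SE = σ/√n = 5/√23 = 1.0426
z = (x̄−μ₀)/SE = (46.39−49)/1.0426 = -2.5034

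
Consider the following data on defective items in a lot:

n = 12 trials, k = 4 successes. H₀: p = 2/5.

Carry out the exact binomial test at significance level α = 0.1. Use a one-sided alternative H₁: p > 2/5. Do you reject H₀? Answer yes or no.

reject H₀: no

Exact binomial: n=12, k=4, p₀=2/5=0.4000
P(X≥4) from Σ C(n,i)·p₀^i·(1−p₀)^(n−i)
p-value (one-sided, H₁ greater) = 0.77466
At α=0.1: p ≥ α → fail to reject H₀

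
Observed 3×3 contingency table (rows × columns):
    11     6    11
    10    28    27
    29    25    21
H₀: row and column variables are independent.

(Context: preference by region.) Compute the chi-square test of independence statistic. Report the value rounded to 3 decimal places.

Row totals [28, 65, 75], col totals [50, 59, 59], n=168
χ² = (11−8.33)²/8.33 + (6−9.83)²/9.83 + (11−9.83)²/9.83 + (10−19.35)²/19.35 + (28−22.83)²/22.83 + (27−22.83)²/22.83 + (29−22.32)²/22.32 + (25−26.34)²/26.34 + (21−26.34)²/26.34 = 12.0840
df = 4

test statistic = 12.084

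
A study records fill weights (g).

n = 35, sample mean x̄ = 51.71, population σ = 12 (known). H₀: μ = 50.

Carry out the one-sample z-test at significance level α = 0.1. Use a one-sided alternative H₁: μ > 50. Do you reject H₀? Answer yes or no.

SE = σ/√n = 12/√35 = 2.0284
z = (x̄−μ₀)/SE = (51.71−50)/2.0284 = 0.8430
p-value (one-sided, H₁ greater) = 0.19960
At α=0.1: p ≥ α → fail to reject H₀

reject H₀: no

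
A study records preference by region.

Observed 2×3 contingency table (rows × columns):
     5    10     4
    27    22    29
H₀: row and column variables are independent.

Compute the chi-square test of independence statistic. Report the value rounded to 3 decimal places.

Row totals [19, 78], col totals [32, 32, 33], n=97
χ² = (5−6.27)²/6.27 + (10−6.27)²/6.27 + (4−6.46)²/6.46 + (27−25.73)²/25.73 + (22−25.73)²/25.73 + (29−26.54)²/26.54 = 4.2502
df = 2

test statistic = 4.250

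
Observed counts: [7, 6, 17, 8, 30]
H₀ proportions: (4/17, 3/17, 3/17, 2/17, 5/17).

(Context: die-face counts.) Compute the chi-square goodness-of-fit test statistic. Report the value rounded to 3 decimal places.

n = 68; E_i = n·p_i = [16.00, 12.00, 12.00, 8.00, 20.00]
χ² = (7−16.00)²/16.00 + (6−12.00)²/12.00 + (17−12.00)²/12.00 + (8−8.00)²/8.00 + (30−20.00)²/20.00 = 15.1458
df = 4

test statistic = 15.146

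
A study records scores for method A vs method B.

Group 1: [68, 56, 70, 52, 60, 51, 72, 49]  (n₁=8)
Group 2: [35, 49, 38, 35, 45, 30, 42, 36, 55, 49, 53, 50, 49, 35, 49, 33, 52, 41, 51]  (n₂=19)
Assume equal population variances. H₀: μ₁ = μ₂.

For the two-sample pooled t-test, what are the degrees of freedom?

degrees of freedom = 25

df = n₁ + n₂ − 2 = 8 + 19 − 2 = 25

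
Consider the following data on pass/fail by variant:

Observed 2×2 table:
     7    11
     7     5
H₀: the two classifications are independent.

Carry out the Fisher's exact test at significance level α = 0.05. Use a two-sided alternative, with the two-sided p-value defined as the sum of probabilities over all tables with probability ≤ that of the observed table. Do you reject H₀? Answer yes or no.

Margins: r₁=18, r₂=12, c₁=14, c₂=16, n=30
p_obs = C(18,7)·C(12,7)/C(30,14); sum pmf over tables with pmf ≤ p_obs
p-value (two-sided) = 0.45717
At α=0.05: p ≥ α → fail to reject H₀

reject H₀: no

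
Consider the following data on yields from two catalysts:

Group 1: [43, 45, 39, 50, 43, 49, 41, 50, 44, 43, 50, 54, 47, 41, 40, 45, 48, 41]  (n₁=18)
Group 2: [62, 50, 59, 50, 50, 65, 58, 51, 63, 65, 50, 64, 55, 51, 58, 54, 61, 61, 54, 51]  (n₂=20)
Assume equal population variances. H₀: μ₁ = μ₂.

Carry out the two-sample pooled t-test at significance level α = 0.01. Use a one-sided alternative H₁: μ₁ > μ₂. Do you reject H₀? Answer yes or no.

reject H₀: no

x̄₁=45.167, s₁=4.246, n₁=18
x̄₂=56.600, s₂=5.614, n₂=20
s_p² = [17·4.246² + 19·5.614²]/36 = 25.1472
SE = √(s_p²·(1/18+1/20)) = 1.6292
t = (45.167−56.600)/1.6292 = -7.0176
df = 36
p-value (one-sided, H₁ greater) = 1.00000
At α=0.01: p ≥ α → fail to reject H₀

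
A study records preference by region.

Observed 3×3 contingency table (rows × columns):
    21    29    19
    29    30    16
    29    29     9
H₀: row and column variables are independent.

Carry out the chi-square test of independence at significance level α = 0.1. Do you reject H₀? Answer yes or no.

reject H₀: no

Row totals [69, 75, 67], col totals [79, 88, 44], n=211
χ² = (21−25.83)²/25.83 + (29−28.78)²/28.78 + (19−14.39)²/14.39 + (29−28.08)²/28.08 + (30−31.28)²/31.28 + (16−15.64)²/15.64 + (29−25.09)²/25.09 + (29−27.94)²/27.94 + (9−13.97)²/13.97 = 4.8949
df = 4
p-value (upper-tail) = 0.29826
At α=0.1: p ≥ α → fail to reject H₀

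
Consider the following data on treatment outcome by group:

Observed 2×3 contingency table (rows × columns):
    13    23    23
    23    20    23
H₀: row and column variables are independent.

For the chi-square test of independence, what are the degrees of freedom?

degrees of freedom = 2

df = (r−1)(c−1) = (2−1)·(3−1) = 2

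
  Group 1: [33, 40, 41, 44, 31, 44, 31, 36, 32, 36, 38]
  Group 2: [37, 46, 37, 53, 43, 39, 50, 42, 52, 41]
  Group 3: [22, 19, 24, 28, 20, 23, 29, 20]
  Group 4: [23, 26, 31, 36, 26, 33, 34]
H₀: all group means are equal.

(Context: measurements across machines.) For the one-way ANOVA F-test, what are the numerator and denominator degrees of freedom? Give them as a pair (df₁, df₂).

k = 4 groups, N = 36 total
df = (k−1, N−k) = (4−1, 36−4) = (3, 32)

degrees of freedom = [3, 32]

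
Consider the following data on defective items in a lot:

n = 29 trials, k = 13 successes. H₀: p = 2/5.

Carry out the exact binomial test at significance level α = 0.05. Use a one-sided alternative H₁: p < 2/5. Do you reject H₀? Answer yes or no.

reject H₀: no

Exact binomial: n=29, k=13, p₀=2/5=0.4000
P(X≤13) from Σ C(n,i)·p₀^i·(1−p₀)^(n−i)
p-value (one-sided, H₁ less) = 0.76590
At α=0.05: p ≥ α → fail to reject H₀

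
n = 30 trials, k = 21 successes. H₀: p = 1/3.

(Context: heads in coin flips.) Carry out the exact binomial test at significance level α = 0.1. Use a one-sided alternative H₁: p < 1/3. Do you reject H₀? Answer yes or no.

reject H₀: no

Exact binomial: n=30, k=21, p₀=1/3=0.3333
P(X≤21) from Σ C(n,i)·p₀^i·(1−p₀)^(n−i)
p-value (one-sided, H₁ less) = 0.99999
At α=0.1: p ≥ α → fail to reject H₀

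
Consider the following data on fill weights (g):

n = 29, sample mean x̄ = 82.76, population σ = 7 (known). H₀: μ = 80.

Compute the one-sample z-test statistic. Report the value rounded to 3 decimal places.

test statistic = 2.123

SE = σ/√n = 7/√29 = 1.2999
z = (x̄−μ₀)/SE = (82.76−80)/1.2999 = 2.1233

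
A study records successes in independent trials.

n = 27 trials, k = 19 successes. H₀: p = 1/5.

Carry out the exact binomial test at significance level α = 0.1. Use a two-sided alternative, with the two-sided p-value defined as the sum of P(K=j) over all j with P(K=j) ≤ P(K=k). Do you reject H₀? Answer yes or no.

reject H₀: yes

Exact binomial: n=27, k=19, p₀=1/5=0.2000
P(X=j) = C(n,j)·p₀^j·(1−p₀)^(n−j); p = Σ P(X=j) over j with P(X=j) ≤ P(X=19)
p-value (two-sided) = 0.00000
At α=0.1: p < α → reject H₀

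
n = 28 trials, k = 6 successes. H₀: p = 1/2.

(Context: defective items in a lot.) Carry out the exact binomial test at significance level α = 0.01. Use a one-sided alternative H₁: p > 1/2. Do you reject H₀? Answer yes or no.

Exact binomial: n=28, k=6, p₀=1/2=0.5000
P(X≥6) from Σ C(n,i)·p₀^i·(1−p₀)^(n−i)
p-value (one-sided, H₁ greater) = 0.99954
At α=0.01: p ≥ α → fail to reject H₀

reject H₀: no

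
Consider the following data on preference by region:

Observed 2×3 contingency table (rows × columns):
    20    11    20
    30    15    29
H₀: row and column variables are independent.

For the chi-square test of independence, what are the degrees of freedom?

degrees of freedom = 2

df = (r−1)(c−1) = (2−1)·(3−1) = 2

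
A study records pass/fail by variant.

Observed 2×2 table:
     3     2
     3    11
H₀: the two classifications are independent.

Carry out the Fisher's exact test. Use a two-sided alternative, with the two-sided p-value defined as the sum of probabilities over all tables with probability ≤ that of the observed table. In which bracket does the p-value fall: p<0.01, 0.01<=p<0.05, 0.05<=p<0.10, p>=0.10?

Margins: r₁=5, r₂=14, c₁=6, c₂=13, n=19
p_obs = C(5,3)·C(14,3)/C(19,6); sum pmf over tables with pmf ≤ p_obs
p-value (two-sided) = 0.26213
→ bracket: p>=0.10

p-value bracket: p>=0.10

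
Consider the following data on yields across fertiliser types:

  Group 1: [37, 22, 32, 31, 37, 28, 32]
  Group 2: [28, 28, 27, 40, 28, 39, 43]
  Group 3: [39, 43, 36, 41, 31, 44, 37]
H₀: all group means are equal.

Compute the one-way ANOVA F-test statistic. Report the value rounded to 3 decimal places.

test statistic = 3.208

Group means [31.29, 33.29, 38.71], grand mean 34.429
SSB = Σnᵢ(x̄ᵢ−x̄)² = 206.857; SSW = ΣΣ(x−x̄ᵢ)² = 580.286
MSB = 206.857/2 = 103.4286; MSW = 580.286/18 = 32.2381
F = MSB/MSW = 3.2083
df = (2, 18)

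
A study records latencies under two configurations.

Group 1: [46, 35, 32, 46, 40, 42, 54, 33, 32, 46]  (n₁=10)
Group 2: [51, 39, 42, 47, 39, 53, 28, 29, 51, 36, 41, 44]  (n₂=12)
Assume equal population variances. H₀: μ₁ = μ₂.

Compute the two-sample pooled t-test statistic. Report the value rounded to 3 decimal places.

test statistic = -0.317

x̄₁=40.600, s₁=7.501, n₁=10
x̄₂=41.667, s₂=8.150, n₂=12
s_p² = [9·7.501² + 11·8.150²]/20 = 61.8533
SE = √(s_p²·(1/10+1/12)) = 3.3675
t = (40.600−41.667)/3.3675 = -0.3168
df = 20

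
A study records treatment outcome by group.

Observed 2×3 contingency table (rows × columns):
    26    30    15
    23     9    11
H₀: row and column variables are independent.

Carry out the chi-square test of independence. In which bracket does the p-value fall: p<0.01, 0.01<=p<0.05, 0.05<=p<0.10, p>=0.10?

Row totals [71, 43], col totals [49, 39, 26], n=114
χ² = (26−30.52)²/30.52 + (30−24.29)²/24.29 + (15−16.19)²/16.19 + (23−18.48)²/18.48 + (9−14.71)²/14.71 + (11−9.81)²/9.81 = 5.5653
df = 2
p-value (upper-tail) = 0.06187
→ bracket: 0.05<=p<0.10

p-value bracket: 0.05<=p<0.10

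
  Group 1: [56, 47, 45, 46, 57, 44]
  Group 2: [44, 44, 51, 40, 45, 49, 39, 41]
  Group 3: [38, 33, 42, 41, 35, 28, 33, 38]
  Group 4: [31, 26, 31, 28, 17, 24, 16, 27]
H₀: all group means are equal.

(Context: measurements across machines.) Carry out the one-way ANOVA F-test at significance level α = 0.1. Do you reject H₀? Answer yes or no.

Group means [49.17, 44.12, 36.00, 25.00], grand mean 37.867
SSB = Σnᵢ(x̄ᵢ−x̄)² = 2431.758; SSW = ΣΣ(x−x̄ᵢ)² = 675.708
MSB = 2431.758/3 = 810.5861; MSW = 675.708/26 = 25.9888
F = MSB/MSW = 31.1898
df = (3, 26)
p-value (upper-tail) = 0.00000
At α=0.1: p < α → reject H₀

reject H₀: yes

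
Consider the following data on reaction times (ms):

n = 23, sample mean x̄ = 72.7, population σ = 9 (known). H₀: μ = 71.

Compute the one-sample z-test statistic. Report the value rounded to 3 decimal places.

test statistic = 0.906

SE = σ/√n = 9/√23 = 1.8766
z = (x̄−μ₀)/SE = (72.7−71)/1.8766 = 0.9059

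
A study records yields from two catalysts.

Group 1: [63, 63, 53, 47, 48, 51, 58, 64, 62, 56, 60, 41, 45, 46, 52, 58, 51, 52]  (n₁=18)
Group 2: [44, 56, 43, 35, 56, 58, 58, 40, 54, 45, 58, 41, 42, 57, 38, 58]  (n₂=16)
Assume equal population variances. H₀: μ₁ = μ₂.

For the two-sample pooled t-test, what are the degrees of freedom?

degrees of freedom = 32

df = n₁ + n₂ − 2 = 18 + 16 − 2 = 32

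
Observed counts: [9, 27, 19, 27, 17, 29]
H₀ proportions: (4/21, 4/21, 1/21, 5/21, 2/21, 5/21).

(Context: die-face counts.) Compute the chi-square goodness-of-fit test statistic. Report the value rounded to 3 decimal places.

n = 128; E_i = n·p_i = [24.38, 24.38, 6.10, 30.48, 12.19, 30.48]
χ² = (9−24.38)²/24.38 + (27−24.38)²/24.38 + (19−6.10)²/6.10 + (27−30.48)²/30.48 + (17−12.19)²/12.19 + (29−30.48)²/30.48 = 39.6719
df = 5

test statistic = 39.672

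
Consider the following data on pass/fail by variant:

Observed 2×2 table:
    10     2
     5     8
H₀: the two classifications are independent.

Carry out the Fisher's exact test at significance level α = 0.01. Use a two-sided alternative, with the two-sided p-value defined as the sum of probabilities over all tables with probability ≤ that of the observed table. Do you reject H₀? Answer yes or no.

reject H₀: no

Margins: r₁=12, r₂=13, c₁=15, c₂=10, n=25
p_obs = C(12,10)·C(13,5)/C(25,15); sum pmf over tables with pmf ≤ p_obs
p-value (two-sided) = 0.04141
At α=0.01: p ≥ α → fail to reject H₀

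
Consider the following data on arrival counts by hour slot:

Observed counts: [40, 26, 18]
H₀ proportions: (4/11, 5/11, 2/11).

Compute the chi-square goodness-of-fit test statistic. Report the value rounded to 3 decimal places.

test statistic = 7.300

n = 84; E_i = n·p_i = [30.55, 38.18, 15.27]
χ² = (40−30.55)²/30.55 + (26−38.18)²/38.18 + (18−15.27)²/15.27 = 7.3000
df = 2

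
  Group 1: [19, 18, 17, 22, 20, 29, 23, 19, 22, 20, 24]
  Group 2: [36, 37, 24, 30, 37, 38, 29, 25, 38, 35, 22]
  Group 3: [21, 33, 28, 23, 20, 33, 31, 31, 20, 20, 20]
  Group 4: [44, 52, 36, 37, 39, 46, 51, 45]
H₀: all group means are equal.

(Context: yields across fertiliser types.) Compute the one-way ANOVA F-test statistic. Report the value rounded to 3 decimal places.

test statistic = 30.338

Group means [21.18, 31.91, 25.45, 43.75], grand mean 29.610
SSB = Σnᵢ(x̄ᵢ−x̄)² = 2628.983; SSW = ΣΣ(x−x̄ᵢ)² = 1068.773
MSB = 2628.983/3 = 876.3278; MSW = 1068.773/37 = 28.8857
F = MSB/MSW = 30.3377
df = (3, 37)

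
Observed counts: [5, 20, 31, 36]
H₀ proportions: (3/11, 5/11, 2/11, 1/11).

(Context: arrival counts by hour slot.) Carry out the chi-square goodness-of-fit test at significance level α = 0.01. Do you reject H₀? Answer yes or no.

reject H₀: yes

n = 92; E_i = n·p_i = [25.09, 41.82, 16.73, 8.36]
χ² = (5−25.09)²/25.09 + (20−41.82)²/41.82 + (31−16.73)²/16.73 + (36−8.36)²/8.36 = 130.9692
df = 3
p-value (upper-tail) = 0.00000
At α=0.01: p < α → reject H₀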